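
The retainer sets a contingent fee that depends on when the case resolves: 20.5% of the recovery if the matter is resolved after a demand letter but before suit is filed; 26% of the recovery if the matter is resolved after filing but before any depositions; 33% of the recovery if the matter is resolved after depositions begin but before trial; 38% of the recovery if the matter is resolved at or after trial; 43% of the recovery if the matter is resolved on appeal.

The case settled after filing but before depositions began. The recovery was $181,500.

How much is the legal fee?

$47,190.00

The matter settled after filing but before depositions began, so the 26% rate applies.
$181,500 × 26% = $47,190.00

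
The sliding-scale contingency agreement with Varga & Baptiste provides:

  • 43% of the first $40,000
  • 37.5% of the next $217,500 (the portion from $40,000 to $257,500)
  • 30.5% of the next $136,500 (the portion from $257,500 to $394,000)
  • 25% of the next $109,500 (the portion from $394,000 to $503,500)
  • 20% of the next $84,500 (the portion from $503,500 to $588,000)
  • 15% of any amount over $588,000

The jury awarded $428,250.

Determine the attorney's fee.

First $40,000 at 43% = $17,200.00
Next $217,500 at 37.5% = $81,562.50
Next $136,500 at 30.5% = $41,632.50
Remaining $34,250 at 25% = $8,562.50
Fee: $17,200.00 + $81,562.50 + $41,632.50 + $8,562.50 = $148,957.50

$148,957.50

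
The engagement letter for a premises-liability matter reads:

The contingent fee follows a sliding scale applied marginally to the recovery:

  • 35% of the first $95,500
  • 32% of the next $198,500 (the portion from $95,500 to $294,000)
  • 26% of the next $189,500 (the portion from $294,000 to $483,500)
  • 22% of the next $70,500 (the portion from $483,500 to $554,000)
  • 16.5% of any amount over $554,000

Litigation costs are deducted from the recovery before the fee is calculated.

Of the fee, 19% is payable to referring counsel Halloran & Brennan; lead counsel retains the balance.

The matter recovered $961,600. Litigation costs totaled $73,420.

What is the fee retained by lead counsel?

Fee base (net of costs): $961,600 − $73,420 = $888,180
First $95,500 at 35% = $33,425.00
Next $198,500 at 32% = $63,520.00
Next $189,500 at 26% = $49,270.00
Next $70,500 at 22% = $15,510.00
Remaining $334,180 at 16.5% = $55,139.70
Fee: $33,425.00 + $63,520.00 + $49,270.00 + $15,510.00 + $55,139.70 = $216,864.70
Referral share: 19% of $216,864.70 = $41,204.29; lead counsel retains $216,864.70 − $41,204.29 = $175,660.41.

$175,660.41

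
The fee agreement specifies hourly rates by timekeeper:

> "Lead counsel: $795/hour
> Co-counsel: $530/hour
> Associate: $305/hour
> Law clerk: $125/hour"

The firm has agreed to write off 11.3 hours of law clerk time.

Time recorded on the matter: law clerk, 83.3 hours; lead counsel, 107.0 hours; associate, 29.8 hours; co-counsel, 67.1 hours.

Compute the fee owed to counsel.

$138,717.00

Lead counsel: 107.0 × $795 = $85,065.00
Co-counsel: 67.1 × $530 = $35,563.00
Associate: 29.8 × $305 = $9,089.00
Law clerk: 83.3 × $125 = $10,412.50
Subtotal: $140,129.50
Write-off: 11.3 × $125 = $1,412.50
Total: $140,129.50 − $1,412.50 = $138,717.00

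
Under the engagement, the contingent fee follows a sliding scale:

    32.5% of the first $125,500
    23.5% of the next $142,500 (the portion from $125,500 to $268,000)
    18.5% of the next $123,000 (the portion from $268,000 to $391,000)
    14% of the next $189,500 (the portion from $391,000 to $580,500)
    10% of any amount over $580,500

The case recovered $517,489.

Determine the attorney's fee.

First $125,500 at 32.5% = $40,787.50
Next $142,500 at 23.5% = $33,487.50
Next $123,000 at 18.5% = $22,755.00
Remaining $126,489 at 14% = $17,708.46
Fee: $40,787.50 + $33,487.50 + $22,755.00 + $17,708.46 = $114,738.46

$114,738.46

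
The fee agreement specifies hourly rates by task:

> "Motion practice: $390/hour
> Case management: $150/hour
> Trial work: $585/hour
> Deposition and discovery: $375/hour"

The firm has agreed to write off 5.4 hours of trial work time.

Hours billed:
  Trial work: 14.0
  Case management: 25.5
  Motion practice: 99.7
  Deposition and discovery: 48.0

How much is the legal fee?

Motion practice: 99.7 × $390 = $38,883.00
Case management: 25.5 × $150 = $3,825.00
Trial work: 14.0 × $585 = $8,190.00
Deposition and discovery: 48.0 × $375 = $18,000.00
Subtotal: $68,898.00
Write-off: 5.4 × $585 = $3,159.00
Total: $68,898.00 − $3,159.00 = $65,739.00

$65,739.00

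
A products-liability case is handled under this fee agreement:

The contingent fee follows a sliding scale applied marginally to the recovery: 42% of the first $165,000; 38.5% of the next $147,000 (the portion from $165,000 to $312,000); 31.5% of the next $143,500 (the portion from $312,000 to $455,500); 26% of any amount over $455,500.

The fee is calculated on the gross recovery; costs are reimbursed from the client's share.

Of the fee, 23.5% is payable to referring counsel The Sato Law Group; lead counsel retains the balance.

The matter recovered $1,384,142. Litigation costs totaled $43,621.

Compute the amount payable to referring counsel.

$96,947.94

Fee base is the gross recovery, $1,384,142; costs are reimbursed separately.
First $165,000 at 42% = $69,300.00
Next $147,000 at 38.5% = $56,595.00
Next $143,500 at 31.5% = $45,202.50
Remaining $928,642 at 26% = $241,446.92
Fee: $69,300.00 + $56,595.00 + $45,202.50 + $241,446.92 = $412,544.42
Referral share: 23.5% of $412,544.42 = $96,947.94; lead counsel retains $412,544.42 − $96,947.94 = $315,596.48.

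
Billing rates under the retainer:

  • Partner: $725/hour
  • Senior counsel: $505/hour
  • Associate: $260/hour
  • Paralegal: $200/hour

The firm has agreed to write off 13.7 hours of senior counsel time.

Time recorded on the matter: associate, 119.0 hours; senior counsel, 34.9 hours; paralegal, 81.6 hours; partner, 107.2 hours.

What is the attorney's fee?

$135,686.00

Partner: 107.2 × $725 = $77,720.00
Senior counsel: 34.9 × $505 = $17,624.50
Associate: 119.0 × $260 = $30,940.00
Paralegal: 81.6 × $200 = $16,320.00
Subtotal: $142,604.50
Write-off: 13.7 × $505 = $6,918.50
Total: $142,604.50 − $6,918.50 = $135,686.00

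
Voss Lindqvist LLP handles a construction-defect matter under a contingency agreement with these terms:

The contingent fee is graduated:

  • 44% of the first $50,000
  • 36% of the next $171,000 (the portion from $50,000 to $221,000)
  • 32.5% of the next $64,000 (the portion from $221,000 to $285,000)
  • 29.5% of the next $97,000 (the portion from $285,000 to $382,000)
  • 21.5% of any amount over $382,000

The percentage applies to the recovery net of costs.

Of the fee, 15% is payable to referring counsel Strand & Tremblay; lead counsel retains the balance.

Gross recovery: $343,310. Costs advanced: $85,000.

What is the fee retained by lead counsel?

$81,332.89

Fee base (net of costs): $343,310 − $85,000 = $258,310
First $50,000 at 44% = $22,000.00
Next $171,000 at 36% = $61,560.00
Remaining $37,310 at 32.5% = $12,125.75
Fee: $22,000.00 + $61,560.00 + $12,125.75 = $95,685.75
Referral share: 15% of $95,685.75 = $14,352.86; lead counsel retains $95,685.75 − $14,352.86 = $81,332.89.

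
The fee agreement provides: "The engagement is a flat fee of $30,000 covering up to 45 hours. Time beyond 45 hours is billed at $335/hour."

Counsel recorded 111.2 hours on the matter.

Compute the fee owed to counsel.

$52,177.00

Flat fee: $30,000.00
Excess hours: 111.2 − 45 = 66.2
Overrun: 66.2 × $335 = $22,177.00
Total: $30,000.00 + $22,177.00 = $52,177.00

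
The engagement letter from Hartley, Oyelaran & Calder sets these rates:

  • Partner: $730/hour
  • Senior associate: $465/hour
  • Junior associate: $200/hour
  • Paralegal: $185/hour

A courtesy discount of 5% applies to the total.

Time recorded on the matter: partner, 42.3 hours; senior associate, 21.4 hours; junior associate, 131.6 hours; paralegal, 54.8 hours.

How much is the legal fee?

Partner: 42.3 × $730 = $30,879.00
Senior associate: 21.4 × $465 = $9,951.00
Junior associate: 131.6 × $200 = $26,320.00
Paralegal: 54.8 × $185 = $10,138.00
Subtotal: $77,288.00
Less 5% discount: −$3,864.40
Total: $77,288.00 − $3,864.40 = $73,423.60

$73,423.60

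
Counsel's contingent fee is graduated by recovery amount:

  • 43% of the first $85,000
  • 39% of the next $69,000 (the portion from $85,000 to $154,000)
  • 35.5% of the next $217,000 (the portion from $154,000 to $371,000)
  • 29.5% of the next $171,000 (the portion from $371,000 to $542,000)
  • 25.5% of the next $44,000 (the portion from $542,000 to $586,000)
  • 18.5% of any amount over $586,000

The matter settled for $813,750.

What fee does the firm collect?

$244,293.75

First $85,000 at 43% = $36,550.00
Next $69,000 at 39% = $26,910.00
Next $217,000 at 35.5% = $77,035.00
Next $171,000 at 29.5% = $50,445.00
Next $44,000 at 25.5% = $11,220.00
Remaining $227,750 at 18.5% = $42,133.75
Fee: $36,550.00 + $26,910.00 + $77,035.00 + $50,445.00 + $11,220.00 + $42,133.75 = $244,293.75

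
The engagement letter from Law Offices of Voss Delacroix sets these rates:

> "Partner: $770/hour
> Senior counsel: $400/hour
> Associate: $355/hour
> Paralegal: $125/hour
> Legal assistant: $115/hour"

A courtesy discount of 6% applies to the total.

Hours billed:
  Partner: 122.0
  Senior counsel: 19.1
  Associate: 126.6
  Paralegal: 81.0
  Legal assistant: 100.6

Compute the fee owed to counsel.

$158,123.98

Partner: 122.0 × $770 = $93,940.00
Senior counsel: 19.1 × $400 = $7,640.00
Associate: 126.6 × $355 = $44,943.00
Paralegal: 81.0 × $125 = $10,125.00
Legal assistant: 100.6 × $115 = $11,569.00
Subtotal: $168,217.00
Less 6% discount: −$10,093.02
Total: $168,217.00 − $10,093.02 = $158,123.98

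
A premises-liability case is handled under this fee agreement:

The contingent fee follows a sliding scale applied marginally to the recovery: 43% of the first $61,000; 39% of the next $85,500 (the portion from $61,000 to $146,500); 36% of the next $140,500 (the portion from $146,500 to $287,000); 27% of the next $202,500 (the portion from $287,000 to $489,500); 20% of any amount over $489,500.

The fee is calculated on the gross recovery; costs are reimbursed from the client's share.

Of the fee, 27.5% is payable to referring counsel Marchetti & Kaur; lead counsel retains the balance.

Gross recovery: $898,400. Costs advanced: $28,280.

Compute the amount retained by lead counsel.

$178,792.25

Fee base is the gross recovery, $898,400; costs are reimbursed separately.
First $61,000 at 43% = $26,230.00
Next $85,500 at 39% = $33,345.00
Next $140,500 at 36% = $50,580.00
Next $202,500 at 27% = $54,675.00
Remaining $408,900 at 20% = $81,780.00
Fee: $26,230.00 + $33,345.00 + $50,580.00 + $54,675.00 + $81,780.00 = $246,610.00
Referral share: 27.5% of $246,610.00 = $67,817.75; lead counsel retains $246,610.00 − $67,817.75 = $178,792.25.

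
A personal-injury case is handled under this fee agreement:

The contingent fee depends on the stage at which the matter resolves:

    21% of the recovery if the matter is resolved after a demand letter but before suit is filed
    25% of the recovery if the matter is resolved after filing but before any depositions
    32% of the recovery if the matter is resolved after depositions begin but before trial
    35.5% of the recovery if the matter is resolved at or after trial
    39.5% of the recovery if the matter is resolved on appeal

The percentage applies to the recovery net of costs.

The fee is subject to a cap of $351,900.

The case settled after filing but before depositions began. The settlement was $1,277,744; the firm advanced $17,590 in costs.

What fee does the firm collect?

Fee base (net of costs): $1,277,744 − $17,590 = $1,260,154
The matter settled after filing but before depositions began, so the 25% rate applies.
$1,260,154 × 25% = $315,038.50
$315,038.50 is under the $351,900 cap.

$315,038.50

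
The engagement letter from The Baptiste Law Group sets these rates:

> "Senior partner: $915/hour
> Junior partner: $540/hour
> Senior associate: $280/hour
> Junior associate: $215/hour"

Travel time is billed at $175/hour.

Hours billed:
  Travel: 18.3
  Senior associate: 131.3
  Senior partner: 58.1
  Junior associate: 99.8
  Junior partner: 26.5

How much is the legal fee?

Senior partner: 58.1 × $915 = $53,161.50
Junior partner: 26.5 × $540 = $14,310.00
Senior associate: 131.3 × $280 = $36,764.00
Junior associate: 99.8 × $215 = $21,457.00
Subtotal: $53,161.50 + $14,310.00 + $36,764.00 + $21,457.00 = $125,692.50
Travel: 18.3 × $175 = $3,202.50
Total: $125,692.50 + $3,202.50 = $128,895.00

$128,895.00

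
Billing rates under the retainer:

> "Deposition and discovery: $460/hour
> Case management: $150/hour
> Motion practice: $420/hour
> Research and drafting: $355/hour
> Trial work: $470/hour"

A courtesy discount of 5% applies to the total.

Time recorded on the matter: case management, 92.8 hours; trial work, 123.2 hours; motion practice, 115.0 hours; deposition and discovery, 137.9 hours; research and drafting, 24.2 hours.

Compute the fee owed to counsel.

Deposition and discovery: 137.9 × $460 = $63,434.00
Case management: 92.8 × $150 = $13,920.00
Motion practice: 115.0 × $420 = $48,300.00
Research and drafting: 24.2 × $355 = $8,591.00
Trial work: 123.2 × $470 = $57,904.00
Subtotal: $192,149.00
Less 5% discount: −$9,607.45
Total: $192,149.00 − $9,607.45 = $182,541.55

$182,541.55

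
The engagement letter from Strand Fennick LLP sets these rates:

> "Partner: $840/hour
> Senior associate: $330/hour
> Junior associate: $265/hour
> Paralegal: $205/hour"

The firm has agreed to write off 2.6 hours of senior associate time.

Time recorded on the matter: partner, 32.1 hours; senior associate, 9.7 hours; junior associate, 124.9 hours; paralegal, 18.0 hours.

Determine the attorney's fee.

$66,095.50

Partner: 32.1 × $840 = $26,964.00
Senior associate: 9.7 × $330 = $3,201.00
Junior associate: 124.9 × $265 = $33,098.50
Paralegal: 18.0 × $205 = $3,690.00
Subtotal: $66,953.50
Write-off: 2.6 × $330 = $858.00
Total: $66,953.50 − $858.00 = $66,095.50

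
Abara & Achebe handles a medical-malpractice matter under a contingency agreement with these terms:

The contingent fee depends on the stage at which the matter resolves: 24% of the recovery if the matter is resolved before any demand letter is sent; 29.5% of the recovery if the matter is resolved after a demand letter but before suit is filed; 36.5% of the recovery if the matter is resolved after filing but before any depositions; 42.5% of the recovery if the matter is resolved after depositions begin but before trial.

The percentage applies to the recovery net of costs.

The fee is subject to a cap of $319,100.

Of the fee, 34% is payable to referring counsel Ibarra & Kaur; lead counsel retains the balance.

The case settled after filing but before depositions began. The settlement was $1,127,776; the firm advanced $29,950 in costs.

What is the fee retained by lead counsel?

Fee base (net of costs): $1,127,776 − $29,950 = $1,097,826
The matter settled after filing but before depositions began, so the 36.5% rate applies.
$1,097,826 × 36.5% = $400,706.49
$400,706.49 exceeds the $319,100 cap, so the fee is capped at $319,100.00.
Referral share: 34% of $319,100.00 = $108,494.00; lead counsel retains $319,100.00 − $108,494.00 = $210,606.00.

$210,606.00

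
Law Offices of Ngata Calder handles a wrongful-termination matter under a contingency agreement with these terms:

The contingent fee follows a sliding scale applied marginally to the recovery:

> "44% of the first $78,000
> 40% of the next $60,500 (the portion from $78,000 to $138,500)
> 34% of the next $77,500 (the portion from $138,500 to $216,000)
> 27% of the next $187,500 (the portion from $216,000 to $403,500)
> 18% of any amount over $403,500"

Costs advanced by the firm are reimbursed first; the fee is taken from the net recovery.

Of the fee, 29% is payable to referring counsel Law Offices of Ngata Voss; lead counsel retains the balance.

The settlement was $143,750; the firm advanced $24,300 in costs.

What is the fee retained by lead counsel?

$36,139.00

Fee base (net of costs): $143,750 − $24,300 = $119,450
First $78,000 at 44% = $34,320.00
Remaining $41,450 at 40% = $16,580.00
Fee: $34,320.00 + $16,580.00 = $50,900.00
Referral share: 29% of $50,900.00 = $14,761.00; lead counsel retains $50,900.00 − $14,761.00 = $36,139.00.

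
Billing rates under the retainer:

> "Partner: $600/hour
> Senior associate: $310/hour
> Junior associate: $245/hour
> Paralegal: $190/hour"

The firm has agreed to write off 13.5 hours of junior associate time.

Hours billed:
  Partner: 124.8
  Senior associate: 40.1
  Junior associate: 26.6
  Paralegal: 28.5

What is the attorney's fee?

$95,935.50

Partner: 124.8 × $600 = $74,880.00
Senior associate: 40.1 × $310 = $12,431.00
Junior associate: 26.6 × $245 = $6,517.00
Paralegal: 28.5 × $190 = $5,415.00
Subtotal: $99,243.00
Write-off: 13.5 × $245 = $3,307.50
Total: $99,243.00 − $3,307.50 = $95,935.50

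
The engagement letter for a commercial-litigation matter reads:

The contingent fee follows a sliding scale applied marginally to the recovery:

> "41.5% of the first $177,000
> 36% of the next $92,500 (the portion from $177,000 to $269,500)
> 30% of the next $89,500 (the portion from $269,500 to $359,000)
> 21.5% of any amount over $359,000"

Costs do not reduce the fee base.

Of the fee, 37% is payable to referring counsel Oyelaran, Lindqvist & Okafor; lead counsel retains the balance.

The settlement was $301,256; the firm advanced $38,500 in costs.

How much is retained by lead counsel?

$73,257.53

Fee base is the gross recovery, $301,256; costs are reimbursed separately.
First $177,000 at 41.5% = $73,455.00
Next $92,500 at 36% = $33,300.00
Remaining $31,756 at 30% = $9,526.80
Fee: $73,455.00 + $33,300.00 + $9,526.80 = $116,281.80
Referral share: 37% of $116,281.80 = $43,024.27; lead counsel retains $116,281.80 − $43,024.27 = $73,257.53.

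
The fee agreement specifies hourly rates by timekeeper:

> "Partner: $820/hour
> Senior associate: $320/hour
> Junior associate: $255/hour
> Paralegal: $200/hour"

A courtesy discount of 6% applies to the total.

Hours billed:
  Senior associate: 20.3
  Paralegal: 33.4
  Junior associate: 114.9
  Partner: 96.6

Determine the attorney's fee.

$114,386.25

Partner: 96.6 × $820 = $79,212.00
Senior associate: 20.3 × $320 = $6,496.00
Junior associate: 114.9 × $255 = $29,299.50
Paralegal: 33.4 × $200 = $6,680.00
Subtotal: $121,687.50
Less 6% discount: −$7,301.25
Total: $121,687.50 − $7,301.25 = $114,386.25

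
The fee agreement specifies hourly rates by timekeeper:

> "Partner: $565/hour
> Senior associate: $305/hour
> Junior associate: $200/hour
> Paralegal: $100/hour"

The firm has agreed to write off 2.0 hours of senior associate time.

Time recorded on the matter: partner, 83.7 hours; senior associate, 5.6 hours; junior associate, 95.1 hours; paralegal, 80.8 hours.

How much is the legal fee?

Partner: 83.7 × $565 = $47,290.50
Senior associate: 5.6 × $305 = $1,708.00
Junior associate: 95.1 × $200 = $19,020.00
Paralegal: 80.8 × $100 = $8,080.00
Subtotal: $76,098.50
Write-off: 2.0 × $305 = $610.00
Total: $76,098.50 − $610.00 = $75,488.50

$75,488.50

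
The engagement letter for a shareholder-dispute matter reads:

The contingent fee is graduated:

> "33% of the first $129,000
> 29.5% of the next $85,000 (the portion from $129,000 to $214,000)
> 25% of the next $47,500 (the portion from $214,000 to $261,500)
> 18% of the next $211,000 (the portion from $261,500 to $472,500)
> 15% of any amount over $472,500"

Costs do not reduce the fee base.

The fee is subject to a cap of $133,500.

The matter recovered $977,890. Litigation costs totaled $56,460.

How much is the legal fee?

$133,500.00

Fee base is the gross recovery, $977,890; costs are reimbursed separately.
First $129,000 at 33% = $42,570.00
Next $85,000 at 29.5% = $25,075.00
Next $47,500 at 25% = $11,875.00
Next $211,000 at 18% = $37,980.00
Remaining $505,390 at 15% = $75,808.50
Fee: $42,570.00 + $25,075.00 + $11,875.00 + $37,980.00 + $75,808.50 = $193,308.50
$193,308.50 exceeds the $133,500 cap, so the fee is capped at $133,500.00.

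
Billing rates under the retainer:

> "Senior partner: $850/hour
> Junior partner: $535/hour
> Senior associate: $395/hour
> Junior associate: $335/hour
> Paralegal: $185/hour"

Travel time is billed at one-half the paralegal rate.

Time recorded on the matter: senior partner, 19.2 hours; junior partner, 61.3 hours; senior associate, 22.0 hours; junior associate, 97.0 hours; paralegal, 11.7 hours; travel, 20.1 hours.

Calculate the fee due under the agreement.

Senior partner: 19.2 × $850 = $16,320.00
Junior partner: 61.3 × $535 = $32,795.50
Senior associate: 22.0 × $395 = $8,690.00
Junior associate: 97.0 × $335 = $32,495.00
Paralegal: 11.7 × $185 = $2,164.50
Subtotal: $16,320.00 + $32,795.50 + $8,690.00 + $32,495.00 + $2,164.50 = $92,465.00
Travel: 20.1 × ($185 ÷ 2) = 20.1 × $92.50 = $1,859.25
Total: $92,465.00 + $1,859.25 = $94,324.25

$94,324.25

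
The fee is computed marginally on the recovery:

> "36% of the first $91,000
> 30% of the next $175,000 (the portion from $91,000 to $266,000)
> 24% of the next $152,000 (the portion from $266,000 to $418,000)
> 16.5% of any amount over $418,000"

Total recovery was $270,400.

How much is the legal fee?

$86,316.00

First $91,000 at 36% = $32,760.00
Next $175,000 at 30% = $52,500.00
Remaining $4,400 at 24% = $1,056.00
Fee: $32,760.00 + $52,500.00 + $1,056.00 = $86,316.00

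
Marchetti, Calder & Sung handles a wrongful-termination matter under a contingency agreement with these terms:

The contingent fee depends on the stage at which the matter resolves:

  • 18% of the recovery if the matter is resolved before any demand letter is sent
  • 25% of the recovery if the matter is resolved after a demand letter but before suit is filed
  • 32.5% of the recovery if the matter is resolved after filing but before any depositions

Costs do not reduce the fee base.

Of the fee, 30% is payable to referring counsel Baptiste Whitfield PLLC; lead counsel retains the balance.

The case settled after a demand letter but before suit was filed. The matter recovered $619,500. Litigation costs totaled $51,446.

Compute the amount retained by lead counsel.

Fee base is the gross recovery, $619,500; costs are reimbursed separately.
The matter settled after a demand letter but before suit was filed, so the 25% rate applies.
$619,500 × 25% = $154,875.00
Referral share: 30% of $154,875.00 = $46,462.50; lead counsel retains $154,875.00 − $46,462.50 = $108,412.50.

$108,412.50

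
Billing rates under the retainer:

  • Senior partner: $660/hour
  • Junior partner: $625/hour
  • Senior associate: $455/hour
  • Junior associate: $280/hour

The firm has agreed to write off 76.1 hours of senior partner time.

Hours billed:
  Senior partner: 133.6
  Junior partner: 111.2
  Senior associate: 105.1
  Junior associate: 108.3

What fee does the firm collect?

$185,594.50

Senior partner: 133.6 × $660 = $88,176.00
Junior partner: 111.2 × $625 = $69,500.00
Senior associate: 105.1 × $455 = $47,820.50
Junior associate: 108.3 × $280 = $30,324.00
Subtotal: $235,820.50
Write-off: 76.1 × $660 = $50,226.00
Total: $235,820.50 − $50,226.00 = $185,594.50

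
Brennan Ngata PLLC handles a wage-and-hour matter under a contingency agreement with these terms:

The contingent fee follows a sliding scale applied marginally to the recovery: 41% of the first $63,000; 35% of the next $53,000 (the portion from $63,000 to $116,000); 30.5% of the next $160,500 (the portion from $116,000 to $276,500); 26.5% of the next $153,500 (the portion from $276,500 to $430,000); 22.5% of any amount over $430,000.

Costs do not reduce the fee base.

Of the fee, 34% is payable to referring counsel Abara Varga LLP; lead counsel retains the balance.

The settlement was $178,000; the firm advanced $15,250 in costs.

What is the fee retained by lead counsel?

$41,771.40

Fee base is the gross recovery, $178,000; costs are reimbursed separately.
First $63,000 at 41% = $25,830.00
Next $53,000 at 35% = $18,550.00
Remaining $62,000 at 30.5% = $18,910.00
Fee: $25,830.00 + $18,550.00 + $18,910.00 = $63,290.00
Referral share: 34% of $63,290.00 = $21,518.60; lead counsel retains $63,290.00 − $21,518.60 = $41,771.40.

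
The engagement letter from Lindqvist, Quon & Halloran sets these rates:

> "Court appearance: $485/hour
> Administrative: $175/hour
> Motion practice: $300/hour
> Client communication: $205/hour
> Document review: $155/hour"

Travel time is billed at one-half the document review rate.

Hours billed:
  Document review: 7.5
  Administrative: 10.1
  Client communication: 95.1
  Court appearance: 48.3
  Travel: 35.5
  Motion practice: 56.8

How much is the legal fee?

$65,642.25

Court appearance: 48.3 × $485 = $23,425.50
Administrative: 10.1 × $175 = $1,767.50
Motion practice: 56.8 × $300 = $17,040.00
Client communication: 95.1 × $205 = $19,495.50
Document review: 7.5 × $155 = $1,162.50
Subtotal: $23,425.50 + $1,767.50 + $17,040.00 + $19,495.50 + $1,162.50 = $62,891.00
Travel: 35.5 × ($155 ÷ 2) = 35.5 × $77.50 = $2,751.25
Total: $62,891.00 + $2,751.25 = $65,642.25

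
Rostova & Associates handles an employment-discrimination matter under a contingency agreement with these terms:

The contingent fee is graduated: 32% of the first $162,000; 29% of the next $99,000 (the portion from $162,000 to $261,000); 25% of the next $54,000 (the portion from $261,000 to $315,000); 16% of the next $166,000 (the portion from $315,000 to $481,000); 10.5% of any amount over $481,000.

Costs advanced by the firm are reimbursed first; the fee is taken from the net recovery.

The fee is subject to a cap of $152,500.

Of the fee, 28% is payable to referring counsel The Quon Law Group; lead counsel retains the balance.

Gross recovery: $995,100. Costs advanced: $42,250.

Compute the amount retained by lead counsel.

Fee base (net of costs): $995,100 − $42,250 = $952,850
First $162,000 at 32% = $51,840.00
Next $99,000 at 29% = $28,710.00
Next $54,000 at 25% = $13,500.00
Next $166,000 at 16% = $26,560.00
Remaining $471,850 at 10.5% = $49,544.25
Fee: $51,840.00 + $28,710.00 + $13,500.00 + $26,560.00 + $49,544.25 = $170,154.25
$170,154.25 exceeds the $152,500 cap, so the fee is capped at $152,500.00.
Referral share: 28% of $152,500.00 = $42,700.00; lead counsel retains $152,500.00 − $42,700.00 = $109,800.00.

$109,800.00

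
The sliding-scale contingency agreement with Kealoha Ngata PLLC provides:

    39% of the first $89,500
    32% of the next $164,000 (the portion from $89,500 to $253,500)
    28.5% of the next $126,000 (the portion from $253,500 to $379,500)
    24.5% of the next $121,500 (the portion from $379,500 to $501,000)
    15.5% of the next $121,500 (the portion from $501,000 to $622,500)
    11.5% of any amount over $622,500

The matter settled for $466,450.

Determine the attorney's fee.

$144,597.75

First $89,500 at 39% = $34,905.00
Next $164,000 at 32% = $52,480.00
Next $126,000 at 28.5% = $35,910.00
Remaining $86,950 at 24.5% = $21,302.75
Fee: $34,905.00 + $52,480.00 + $35,910.00 + $21,302.75 = $144,597.75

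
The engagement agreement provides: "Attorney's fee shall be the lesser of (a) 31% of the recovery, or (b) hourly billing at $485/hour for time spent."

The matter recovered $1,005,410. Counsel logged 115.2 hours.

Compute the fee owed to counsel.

$55,872.00

(a) 31% of $1,005,410 = $311,677.10
(b) 115.2 × $485 = $55,872.00
The lesser is (b): $55,872.00.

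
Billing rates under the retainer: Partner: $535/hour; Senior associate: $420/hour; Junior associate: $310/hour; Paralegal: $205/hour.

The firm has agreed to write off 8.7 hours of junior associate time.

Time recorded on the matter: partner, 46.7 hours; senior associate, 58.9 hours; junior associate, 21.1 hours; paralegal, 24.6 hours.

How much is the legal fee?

Partner: 46.7 × $535 = $24,984.50
Senior associate: 58.9 × $420 = $24,738.00
Junior associate: 21.1 × $310 = $6,541.00
Paralegal: 24.6 × $205 = $5,043.00
Subtotal: $61,306.50
Write-off: 8.7 × $310 = $2,697.00
Total: $61,306.50 − $2,697.00 = $58,609.50

$58,609.50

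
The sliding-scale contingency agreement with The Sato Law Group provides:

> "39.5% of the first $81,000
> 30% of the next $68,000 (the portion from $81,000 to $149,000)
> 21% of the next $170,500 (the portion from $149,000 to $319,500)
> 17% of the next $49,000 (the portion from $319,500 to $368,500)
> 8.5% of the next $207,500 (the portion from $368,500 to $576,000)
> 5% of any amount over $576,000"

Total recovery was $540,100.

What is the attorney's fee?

$111,116.00

First $81,000 at 39.5% = $31,995.00
Next $68,000 at 30% = $20,400.00
Next $170,500 at 21% = $35,805.00
Next $49,000 at 17% = $8,330.00
Remaining $171,600 at 8.5% = $14,586.00
Fee: $31,995.00 + $20,400.00 + $35,805.00 + $8,330.00 + $14,586.00 = $111,116.00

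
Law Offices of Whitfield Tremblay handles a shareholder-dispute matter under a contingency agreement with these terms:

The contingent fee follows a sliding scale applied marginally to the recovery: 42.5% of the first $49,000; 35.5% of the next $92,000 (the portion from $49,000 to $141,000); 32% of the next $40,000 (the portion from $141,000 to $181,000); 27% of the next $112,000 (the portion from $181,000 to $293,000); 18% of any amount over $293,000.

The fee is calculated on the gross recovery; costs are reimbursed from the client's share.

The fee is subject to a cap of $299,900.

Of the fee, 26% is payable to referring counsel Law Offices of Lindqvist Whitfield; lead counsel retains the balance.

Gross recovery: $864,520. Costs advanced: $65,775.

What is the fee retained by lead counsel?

Fee base is the gross recovery, $864,520; costs are reimbursed separately.
First $49,000 at 42.5% = $20,825.00
Next $92,000 at 35.5% = $32,660.00
Next $40,000 at 32% = $12,800.00
Next $112,000 at 27% = $30,240.00
Remaining $571,520 at 18% = $102,873.60
Fee: $20,825.00 + $32,660.00 + $12,800.00 + $30,240.00 + $102,873.60 = $199,398.60
$199,398.60 is under the $299,900 cap.
Referral share: 26% of $199,398.60 = $51,843.64; lead counsel retains $199,398.60 − $51,843.64 = $147,554.96.

$147,554.96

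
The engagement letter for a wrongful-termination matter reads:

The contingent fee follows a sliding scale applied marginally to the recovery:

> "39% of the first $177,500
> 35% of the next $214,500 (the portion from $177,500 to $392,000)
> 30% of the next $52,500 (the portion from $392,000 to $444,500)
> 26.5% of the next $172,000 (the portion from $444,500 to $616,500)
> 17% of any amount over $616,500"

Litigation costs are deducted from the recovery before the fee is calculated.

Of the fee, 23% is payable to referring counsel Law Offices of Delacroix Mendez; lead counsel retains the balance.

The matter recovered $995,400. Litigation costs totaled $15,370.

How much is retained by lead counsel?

Fee base (net of costs): $995,400 − $15,370 = $980,030
First $177,500 at 39% = $69,225.00
Next $214,500 at 35% = $75,075.00
Next $52,500 at 30% = $15,750.00
Next $172,000 at 26.5% = $45,580.00
Remaining $363,530 at 17% = $61,800.10
Fee: $69,225.00 + $75,075.00 + $15,750.00 + $45,580.00 + $61,800.10 = $267,430.10
Referral share: 23% of $267,430.10 = $61,508.92; lead counsel retains $267,430.10 − $61,508.92 = $205,921.18.

$205,921.18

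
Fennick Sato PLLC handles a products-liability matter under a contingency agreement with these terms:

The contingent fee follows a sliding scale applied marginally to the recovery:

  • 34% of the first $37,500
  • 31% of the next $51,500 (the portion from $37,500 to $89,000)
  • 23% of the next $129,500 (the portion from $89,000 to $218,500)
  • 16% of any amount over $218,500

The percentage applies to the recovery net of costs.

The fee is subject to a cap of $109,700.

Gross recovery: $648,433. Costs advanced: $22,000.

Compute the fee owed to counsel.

Fee base (net of costs): $648,433 − $22,000 = $626,433
First $37,500 at 34% = $12,750.00
Next $51,500 at 31% = $15,965.00
Next $129,500 at 23% = $29,785.00
Remaining $407,933 at 16% = $65,269.28
Fee: $12,750.00 + $15,965.00 + $29,785.00 + $65,269.28 = $123,769.28
$123,769.28 exceeds the $109,700 cap, so the fee is capped at $109,700.00.

$109,700.00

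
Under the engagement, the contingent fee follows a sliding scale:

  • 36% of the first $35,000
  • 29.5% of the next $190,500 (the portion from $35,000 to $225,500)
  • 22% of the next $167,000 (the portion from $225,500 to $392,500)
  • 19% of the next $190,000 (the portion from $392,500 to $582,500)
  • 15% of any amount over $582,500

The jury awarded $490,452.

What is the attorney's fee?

First $35,000 at 36% = $12,600.00
Next $190,500 at 29.5% = $56,197.50
Next $167,000 at 22% = $36,740.00
Remaining $97,952 at 19% = $18,610.88
Fee: $12,600.00 + $56,197.50 + $36,740.00 + $18,610.88 = $124,148.38

$124,148.38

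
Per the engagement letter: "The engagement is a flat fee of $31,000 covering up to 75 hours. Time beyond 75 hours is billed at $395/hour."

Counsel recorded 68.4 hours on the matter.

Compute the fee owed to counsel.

68.4 hours is within the 75-hour scope; only the flat fee applies.

$31,000.00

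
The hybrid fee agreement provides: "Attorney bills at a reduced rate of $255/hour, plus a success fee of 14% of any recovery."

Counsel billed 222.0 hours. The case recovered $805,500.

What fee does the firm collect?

$169,380.00

Hourly: 222.0 × $255 = $56,610.00
Success fee: 14% of $805,500 = $112,770.00
Total: $56,610.00 + $112,770.00 = $169,380.00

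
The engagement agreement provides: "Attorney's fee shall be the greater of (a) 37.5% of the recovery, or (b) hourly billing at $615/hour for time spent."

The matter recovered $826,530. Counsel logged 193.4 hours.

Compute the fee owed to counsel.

$309,948.75

(a) 37.5% of $826,530 = $309,948.75
(b) 193.4 × $615 = $118,941.00
The greater is (a): $309,948.75.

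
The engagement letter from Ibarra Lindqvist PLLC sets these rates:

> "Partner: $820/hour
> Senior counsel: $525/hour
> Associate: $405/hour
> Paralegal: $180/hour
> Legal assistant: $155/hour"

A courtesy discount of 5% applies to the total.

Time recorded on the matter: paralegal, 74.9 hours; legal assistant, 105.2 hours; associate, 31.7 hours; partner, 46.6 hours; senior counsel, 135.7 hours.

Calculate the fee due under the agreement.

Partner: 46.6 × $820 = $38,212.00
Senior counsel: 135.7 × $525 = $71,242.50
Associate: 31.7 × $405 = $12,838.50
Paralegal: 74.9 × $180 = $13,482.00
Legal assistant: 105.2 × $155 = $16,306.00
Subtotal: $152,081.00
Less 5% discount: −$7,604.05
Total: $152,081.00 − $7,604.05 = $144,476.95

$144,476.95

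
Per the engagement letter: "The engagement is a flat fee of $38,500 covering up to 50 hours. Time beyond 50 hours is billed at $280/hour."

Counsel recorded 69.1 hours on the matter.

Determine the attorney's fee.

$43,848.00

Flat fee: $38,500.00
Excess hours: 69.1 − 50 = 19.1
Overrun: 19.1 × $280 = $5,348.00
Total: $38,500.00 + $5,348.00 = $43,848.00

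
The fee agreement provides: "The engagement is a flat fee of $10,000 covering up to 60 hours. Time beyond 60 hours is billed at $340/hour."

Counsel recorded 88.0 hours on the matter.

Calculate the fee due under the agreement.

$19,520.00

Flat fee: $10,000.00
Excess hours: 88.0 − 60 = 28.0
Overrun: 28.0 × $340 = $9,520.00
Total: $10,000.00 + $9,520.00 = $19,520.00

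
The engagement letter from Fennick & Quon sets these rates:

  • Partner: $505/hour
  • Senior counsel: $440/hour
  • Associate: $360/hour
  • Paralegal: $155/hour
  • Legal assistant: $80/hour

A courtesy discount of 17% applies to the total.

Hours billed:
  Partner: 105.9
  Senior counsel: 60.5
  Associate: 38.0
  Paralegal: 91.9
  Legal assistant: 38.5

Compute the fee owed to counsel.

$92,216.32

Partner: 105.9 × $505 = $53,479.50
Senior counsel: 60.5 × $440 = $26,620.00
Associate: 38.0 × $360 = $13,680.00
Paralegal: 91.9 × $155 = $14,244.50
Legal assistant: 38.5 × $80 = $3,080.00
Subtotal: $111,104.00
Less 17% discount: −$18,887.68
Total: $111,104.00 − $18,887.68 = $92,216.32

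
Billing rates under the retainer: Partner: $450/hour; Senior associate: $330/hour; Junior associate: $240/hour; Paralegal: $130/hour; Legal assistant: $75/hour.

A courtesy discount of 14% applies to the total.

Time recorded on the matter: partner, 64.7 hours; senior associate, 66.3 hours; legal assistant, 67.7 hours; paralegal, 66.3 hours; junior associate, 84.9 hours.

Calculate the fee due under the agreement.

$73,157.19

Partner: 64.7 × $450 = $29,115.00
Senior associate: 66.3 × $330 = $21,879.00
Junior associate: 84.9 × $240 = $20,376.00
Paralegal: 66.3 × $130 = $8,619.00
Legal assistant: 67.7 × $75 = $5,077.50
Subtotal: $85,066.50
Less 14% discount: −$11,909.31
Total: $85,066.50 − $11,909.31 = $73,157.19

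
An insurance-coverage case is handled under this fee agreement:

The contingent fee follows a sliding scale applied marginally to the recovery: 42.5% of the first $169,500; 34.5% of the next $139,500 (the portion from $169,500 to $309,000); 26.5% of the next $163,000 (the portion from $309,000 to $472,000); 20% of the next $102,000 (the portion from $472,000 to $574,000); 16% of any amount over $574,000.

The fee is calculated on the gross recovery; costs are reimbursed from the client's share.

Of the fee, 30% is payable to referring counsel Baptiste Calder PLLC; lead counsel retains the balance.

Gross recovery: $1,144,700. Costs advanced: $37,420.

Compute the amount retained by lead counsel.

$192,550.40

Fee base is the gross recovery, $1,144,700; costs are reimbursed separately.
First $169,500 at 42.5% = $72,037.50
Next $139,500 at 34.5% = $48,127.50
Next $163,000 at 26.5% = $43,195.00
Next $102,000 at 20% = $20,400.00
Remaining $570,700 at 16% = $91,312.00
Fee: $72,037.50 + $48,127.50 + $43,195.00 + $20,400.00 + $91,312.00 = $275,072.00
Referral share: 30% of $275,072.00 = $82,521.60; lead counsel retains $275,072.00 − $82,521.60 = $192,550.40.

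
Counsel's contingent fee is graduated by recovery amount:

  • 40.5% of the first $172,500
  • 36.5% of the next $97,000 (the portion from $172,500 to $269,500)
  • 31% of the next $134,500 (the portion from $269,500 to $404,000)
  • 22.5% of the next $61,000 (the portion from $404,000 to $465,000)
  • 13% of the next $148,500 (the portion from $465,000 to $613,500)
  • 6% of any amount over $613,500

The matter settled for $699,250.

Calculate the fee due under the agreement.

First $172,500 at 40.5% = $69,862.50
Next $97,000 at 36.5% = $35,405.00
Next $134,500 at 31% = $41,695.00
Next $61,000 at 22.5% = $13,725.00
Next $148,500 at 13% = $19,305.00
Remaining $85,750 at 6% = $5,145.00
Fee: $69,862.50 + $35,405.00 + $41,695.00 + $13,725.00 + $19,305.00 + $5,145.00 = $185,137.50

$185,137.50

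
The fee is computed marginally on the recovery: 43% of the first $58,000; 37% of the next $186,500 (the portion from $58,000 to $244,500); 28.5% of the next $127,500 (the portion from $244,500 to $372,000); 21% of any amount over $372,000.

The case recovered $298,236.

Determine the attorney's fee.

First $58,000 at 43% = $24,940.00
Next $186,500 at 37% = $69,005.00
Remaining $53,736 at 28.5% = $15,314.76
Fee: $24,940.00 + $69,005.00 + $15,314.76 = $109,259.76

$109,259.76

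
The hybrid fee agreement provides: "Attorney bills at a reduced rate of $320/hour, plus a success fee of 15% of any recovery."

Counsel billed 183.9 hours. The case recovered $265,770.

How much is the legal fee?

Hourly: 183.9 × $320 = $58,848.00
Success fee: 15% of $265,770 = $39,865.50
Total: $58,848.00 + $39,865.50 = $98,713.50

$98,713.50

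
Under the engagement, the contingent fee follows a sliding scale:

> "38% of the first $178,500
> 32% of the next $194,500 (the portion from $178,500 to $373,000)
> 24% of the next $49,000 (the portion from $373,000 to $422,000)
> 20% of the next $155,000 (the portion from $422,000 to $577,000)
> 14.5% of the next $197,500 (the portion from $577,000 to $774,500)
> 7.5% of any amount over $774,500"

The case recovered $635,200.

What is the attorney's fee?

$181,269.00

First $178,500 at 38% = $67,830.00
Next $194,500 at 32% = $62,240.00
Next $49,000 at 24% = $11,760.00
Next $155,000 at 20% = $31,000.00
Remaining $58,200 at 14.5% = $8,439.00
Fee: $67,830.00 + $62,240.00 + $11,760.00 + $31,000.00 + $8,439.00 = $181,269.00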